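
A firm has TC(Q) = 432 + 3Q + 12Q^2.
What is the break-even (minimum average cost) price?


AC(Q) = 432/Q + 3 + 12Q
To minimize: dAC/dQ = -432/Q^2 + 12 = 0
Q^2 = 432/12 = 36
Q* = 6
Min AC = 432/6 + 3 + 12*6
Min AC = 72 + 3 + 72 = 147

147


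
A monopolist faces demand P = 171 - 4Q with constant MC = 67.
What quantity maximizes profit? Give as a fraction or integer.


TR = P*Q = (171 - 4Q)Q = 171Q - 4Q^2
MR = dTR/dQ = 171 - 8Q
Set MR = MC:
171 - 8Q = 67
104 = 8Q
Q* = 104/8 = 13

13


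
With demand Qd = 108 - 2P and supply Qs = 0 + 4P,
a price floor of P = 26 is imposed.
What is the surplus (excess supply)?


At P = 26:
Qd = 108 - 2*26 = 56
Qs = 0 + 4*26 = 104
Surplus = Qs - Qd = 104 - 56 = 48

48


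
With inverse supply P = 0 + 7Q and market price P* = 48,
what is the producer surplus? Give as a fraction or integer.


Minimum supply price (at Q=0): P_min = 0
Quantity supplied at P* = 48:
Q* = (48 - 0)/7 = 48/7
PS = (1/2) * Q* * (P* - P_min)
PS = (1/2) * 48/7 * (48 - 0)
PS = (1/2) * 48/7 * 48 = 1152/7

1152/7


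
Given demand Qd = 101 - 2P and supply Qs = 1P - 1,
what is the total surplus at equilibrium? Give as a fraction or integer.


Find equilibrium: 101 - 2P = 1P - 1
101 + 1 = 3P
P* = 102/3 = 34
Q* = 1*34 - 1 = 33
Inverse demand: P = 101/2 - Q/2, so P_max = 101/2
Inverse supply: P = 1 + Q/1, so P_min = 1
CS = (1/2) * 33 * (101/2 - 34) = 1089/4
PS = (1/2) * 33 * (34 - 1) = 1089/2
TS = CS + PS = 1089/4 + 1089/2 = 3267/4

3267/4


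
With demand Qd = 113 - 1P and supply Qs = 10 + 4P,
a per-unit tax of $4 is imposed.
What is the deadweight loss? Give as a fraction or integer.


Pre-tax equilibrium quantity: Q* = 462/5
Post-tax equilibrium quantity: Q_tax = 446/5
Reduction in quantity: Q* - Q_tax = 16/5
DWL = (1/2) * tax * (Q* - Q_tax)
DWL = (1/2) * 4 * 16/5 = 32/5

32/5


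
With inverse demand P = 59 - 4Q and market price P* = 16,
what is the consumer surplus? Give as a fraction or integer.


Maximum willingness to pay (at Q=0): P_max = 59
Quantity demanded at P* = 16:
Q* = (59 - 16)/4 = 43/4
CS = (1/2) * Q* * (P_max - P*)
CS = (1/2) * 43/4 * (59 - 16)
CS = (1/2) * 43/4 * 43 = 1849/8

1849/8


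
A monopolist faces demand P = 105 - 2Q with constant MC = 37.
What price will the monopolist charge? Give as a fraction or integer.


MR = 105 - 4Q
Set MR = MC: 105 - 4Q = 37
Q* = 17
Substitute into demand:
P* = 105 - 2*17 = 71

71


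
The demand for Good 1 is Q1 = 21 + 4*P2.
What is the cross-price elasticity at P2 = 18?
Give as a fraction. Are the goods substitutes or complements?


dQ1/dP2 = 4
At P2 = 18: Q1 = 21 + 4*18 = 93
Exy = (dQ1/dP2)(P2/Q1) = 4 * 18 / 93 = 24/31
Since Exy > 0, the goods are substitutes.

24/31 (substitutes)


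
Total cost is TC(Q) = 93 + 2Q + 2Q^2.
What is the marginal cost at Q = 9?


MC = dTC/dQ = 2 + 2*2*Q
At Q = 9:
MC = 2 + 4*9
MC = 2 + 36 = 38

38


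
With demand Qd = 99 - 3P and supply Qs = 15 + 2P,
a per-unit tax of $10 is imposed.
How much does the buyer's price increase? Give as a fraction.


With a per-unit tax, the buyer's price increase depends on relative slopes.
Supply slope: d = 2, Demand slope: b = 3
Buyer's price increase = d * tax / (b + d)
= 2 * 10 / (3 + 2)
= 20 / 5 = 4

4


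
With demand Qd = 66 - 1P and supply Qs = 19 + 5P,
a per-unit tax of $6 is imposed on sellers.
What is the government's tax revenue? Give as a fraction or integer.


With tax on sellers, new supply: Qs' = 19 + 5(P - 6)
= 5P - 11
New equilibrium quantity:
Q_new = 319/6
Tax revenue = tax * Q_new = 6 * 319/6 = 319

319


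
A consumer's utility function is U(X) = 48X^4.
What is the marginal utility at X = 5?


MU = dU/dX = 48*4*X^(4-1)
MU = 192*X^3
At X = 5:
MU = 192 * 5^3
MU = 192 * 125 = 24000

24000


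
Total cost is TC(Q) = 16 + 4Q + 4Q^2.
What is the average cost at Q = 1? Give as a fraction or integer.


TC(1) = 16 + 4*1 + 4*1^2
TC(1) = 16 + 4 + 4 = 24
AC = TC/Q = 24/1 = 24

24


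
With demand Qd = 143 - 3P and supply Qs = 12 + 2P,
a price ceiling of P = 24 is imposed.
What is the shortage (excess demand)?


At P = 24:
Qd = 143 - 3*24 = 71
Qs = 12 + 2*24 = 60
Shortage = Qd - Qs = 71 - 60 = 11

11


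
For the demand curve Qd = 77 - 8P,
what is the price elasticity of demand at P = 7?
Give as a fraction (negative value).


dQ/dP = -8
At P = 7: Q = 77 - 8*7 = 21
E = (dQ/dP)(P/Q) = (-8)(7/21) = -8/3

-8/3


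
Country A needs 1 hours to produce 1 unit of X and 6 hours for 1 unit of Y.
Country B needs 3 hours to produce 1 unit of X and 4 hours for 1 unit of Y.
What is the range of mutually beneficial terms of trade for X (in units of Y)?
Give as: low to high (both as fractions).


Opportunity cost of X for Country A = hours_X / hours_Y = 1/6 = 1/6 units of Y
Opportunity cost of X for Country B = hours_X / hours_Y = 3/4 = 3/4 units of Y
Terms of trade must be between the two opportunity costs.
Range: 1/6 to 3/4

1/6 to 3/4


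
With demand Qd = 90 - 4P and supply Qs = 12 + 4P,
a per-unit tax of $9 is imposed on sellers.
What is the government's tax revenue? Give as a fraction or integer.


With tax on sellers, new supply: Qs' = 12 + 4(P - 9)
= 4P - 24
New equilibrium quantity:
Q_new = 33
Tax revenue = tax * Q_new = 9 * 33 = 297

297


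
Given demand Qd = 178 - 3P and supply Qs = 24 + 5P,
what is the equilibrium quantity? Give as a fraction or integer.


First find equilibrium price:
178 - 3P = 24 + 5P
P* = 154/8 = 77/4
Then substitute into demand:
Q* = 178 - 3 * 77/4 = 481/4

481/4


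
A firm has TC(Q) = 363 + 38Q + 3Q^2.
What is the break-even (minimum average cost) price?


AC(Q) = 363/Q + 38 + 3Q
To minimize: dAC/dQ = -363/Q^2 + 3 = 0
Q^2 = 363/3 = 121
Q* = 11
Min AC = 363/11 + 38 + 3*11
Min AC = 33 + 38 + 33 = 104

104


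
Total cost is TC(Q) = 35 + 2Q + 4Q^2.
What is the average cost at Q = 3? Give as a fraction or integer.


TC(3) = 35 + 2*3 + 4*3^2
TC(3) = 35 + 6 + 36 = 77
AC = TC/Q = 77/3 = 77/3

77/3


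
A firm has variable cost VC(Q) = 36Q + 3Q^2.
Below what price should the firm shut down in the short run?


AVC(Q) = VC(Q)/Q = 36 + 3Q
AVC is increasing in Q, so minimum AVC is at Q -> 0+.
Min AVC = 36
The firm should shut down if P < 36.

36


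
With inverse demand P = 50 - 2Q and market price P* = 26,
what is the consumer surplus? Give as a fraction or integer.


Maximum willingness to pay (at Q=0): P_max = 50
Quantity demanded at P* = 26:
Q* = (50 - 26)/2 = 12
CS = (1/2) * Q* * (P_max - P*)
CS = (1/2) * 12 * (50 - 26)
CS = (1/2) * 12 * 24 = 144

144


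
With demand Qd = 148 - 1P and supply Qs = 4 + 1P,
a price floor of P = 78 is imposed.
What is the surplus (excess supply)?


At P = 78:
Qd = 148 - 1*78 = 70
Qs = 4 + 1*78 = 82
Surplus = Qs - Qd = 82 - 70 = 12

12


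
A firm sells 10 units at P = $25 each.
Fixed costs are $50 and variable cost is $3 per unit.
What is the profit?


Total Revenue = P * Q = 25 * 10 = $250
Total Cost = FC + VC*Q = 50 + 3*10 = $80
Profit = TR - TC = 250 - 80 = $170

$170


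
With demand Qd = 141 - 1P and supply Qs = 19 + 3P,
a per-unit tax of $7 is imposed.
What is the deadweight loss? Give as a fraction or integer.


Pre-tax equilibrium quantity: Q* = 221/2
Post-tax equilibrium quantity: Q_tax = 421/4
Reduction in quantity: Q* - Q_tax = 21/4
DWL = (1/2) * tax * (Q* - Q_tax)
DWL = (1/2) * 7 * 21/4 = 147/8

147/8


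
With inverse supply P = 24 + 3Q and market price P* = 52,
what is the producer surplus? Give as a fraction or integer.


Minimum supply price (at Q=0): P_min = 24
Quantity supplied at P* = 52:
Q* = (52 - 24)/3 = 28/3
PS = (1/2) * Q* * (P* - P_min)
PS = (1/2) * 28/3 * (52 - 24)
PS = (1/2) * 28/3 * 28 = 392/3

392/3


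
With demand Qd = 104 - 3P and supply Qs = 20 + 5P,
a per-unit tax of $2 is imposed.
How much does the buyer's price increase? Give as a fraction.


With a per-unit tax, the buyer's price increase depends on relative slopes.
Supply slope: d = 5, Demand slope: b = 3
Buyer's price increase = d * tax / (b + d)
= 5 * 2 / (3 + 5)
= 10 / 8 = 5/4

5/4


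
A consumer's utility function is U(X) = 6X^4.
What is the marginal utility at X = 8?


MU = dU/dX = 6*4*X^(4-1)
MU = 24*X^3
At X = 8:
MU = 24 * 8^3
MU = 24 * 512 = 12288

12288


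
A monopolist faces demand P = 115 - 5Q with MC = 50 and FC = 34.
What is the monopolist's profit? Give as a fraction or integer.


MR = MC: 115 - 10Q = 50
Q* = 13/2
P* = 115 - 5*13/2 = 165/2
Profit = (P* - MC)*Q* - FC
= (165/2 - 50)*13/2 - 34
= 65/2*13/2 - 34
= 845/4 - 34 = 709/4

709/4


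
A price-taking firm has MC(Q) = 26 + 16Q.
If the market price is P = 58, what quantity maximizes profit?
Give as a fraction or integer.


In perfect competition, profit is maximized where P = MC.
58 = 26 + 16Q
32 = 16Q
Q* = 32/16 = 2

2


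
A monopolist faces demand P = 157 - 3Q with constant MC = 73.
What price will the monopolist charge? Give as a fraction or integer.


MR = 157 - 6Q
Set MR = MC: 157 - 6Q = 73
Q* = 14
Substitute into demand:
P* = 157 - 3*14 = 115

115


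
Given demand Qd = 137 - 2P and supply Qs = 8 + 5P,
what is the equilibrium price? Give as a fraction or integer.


At equilibrium, Qd = Qs.
137 - 2P = 8 + 5P
137 - 8 = 2P + 5P
129 = 7P
P* = 129/7 = 129/7

129/7


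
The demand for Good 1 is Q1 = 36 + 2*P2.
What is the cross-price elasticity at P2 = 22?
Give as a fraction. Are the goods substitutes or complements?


dQ1/dP2 = 2
At P2 = 22: Q1 = 36 + 2*22 = 80
Exy = (dQ1/dP2)(P2/Q1) = 2 * 22 / 80 = 11/20
Since Exy > 0, the goods are substitutes.

11/20 (substitutes)


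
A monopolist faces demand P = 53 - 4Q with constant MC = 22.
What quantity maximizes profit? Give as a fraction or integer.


TR = P*Q = (53 - 4Q)Q = 53Q - 4Q^2
MR = dTR/dQ = 53 - 8Q
Set MR = MC:
53 - 8Q = 22
31 = 8Q
Q* = 31/8 = 31/8

31/8


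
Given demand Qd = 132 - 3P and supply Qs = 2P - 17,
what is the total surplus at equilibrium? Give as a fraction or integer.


Find equilibrium: 132 - 3P = 2P - 17
132 + 17 = 5P
P* = 149/5 = 149/5
Q* = 2*149/5 - 17 = 213/5
Inverse demand: P = 44 - Q/3, so P_max = 44
Inverse supply: P = 17/2 + Q/2, so P_min = 17/2
CS = (1/2) * 213/5 * (44 - 149/5) = 15123/50
PS = (1/2) * 213/5 * (149/5 - 17/2) = 45369/100
TS = CS + PS = 15123/50 + 45369/100 = 15123/20

15123/20


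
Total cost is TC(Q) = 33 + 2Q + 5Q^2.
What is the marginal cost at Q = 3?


MC = dTC/dQ = 2 + 2*5*Q
At Q = 3:
MC = 2 + 10*3
MC = 2 + 30 = 32

32


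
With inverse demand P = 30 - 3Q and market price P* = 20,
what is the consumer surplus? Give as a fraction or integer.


Maximum willingness to pay (at Q=0): P_max = 30
Quantity demanded at P* = 20:
Q* = (30 - 20)/3 = 10/3
CS = (1/2) * Q* * (P_max - P*)
CS = (1/2) * 10/3 * (30 - 20)
CS = (1/2) * 10/3 * 10 = 50/3

50/3


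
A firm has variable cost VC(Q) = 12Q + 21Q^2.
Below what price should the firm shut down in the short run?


AVC(Q) = VC(Q)/Q = 12 + 21Q
AVC is increasing in Q, so minimum AVC is at Q -> 0+.
Min AVC = 12
The firm should shut down if P < 12.

12


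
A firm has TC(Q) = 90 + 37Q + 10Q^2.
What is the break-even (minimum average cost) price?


AC(Q) = 90/Q + 37 + 10Q
To minimize: dAC/dQ = -90/Q^2 + 10 = 0
Q^2 = 90/10 = 9
Q* = 3
Min AC = 90/3 + 37 + 10*3
Min AC = 30 + 37 + 30 = 97

97


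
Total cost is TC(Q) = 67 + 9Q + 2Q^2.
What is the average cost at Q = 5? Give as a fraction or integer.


TC(5) = 67 + 9*5 + 2*5^2
TC(5) = 67 + 45 + 50 = 162
AC = TC/Q = 162/5 = 162/5

162/5


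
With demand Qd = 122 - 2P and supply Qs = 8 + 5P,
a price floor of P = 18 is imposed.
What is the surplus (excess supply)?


At P = 18:
Qd = 122 - 2*18 = 86
Qs = 8 + 5*18 = 98
Surplus = Qs - Qd = 98 - 86 = 12

12


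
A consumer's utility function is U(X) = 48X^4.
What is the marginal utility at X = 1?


MU = dU/dX = 48*4*X^(4-1)
MU = 192*X^3
At X = 1:
MU = 192 * 1^3
MU = 192 * 1 = 192

192


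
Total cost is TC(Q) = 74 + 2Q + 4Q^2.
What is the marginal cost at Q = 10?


MC = dTC/dQ = 2 + 2*4*Q
At Q = 10:
MC = 2 + 8*10
MC = 2 + 80 = 82

82


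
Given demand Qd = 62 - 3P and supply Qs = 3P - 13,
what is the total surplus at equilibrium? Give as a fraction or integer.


Find equilibrium: 62 - 3P = 3P - 13
62 + 13 = 6P
P* = 75/6 = 25/2
Q* = 3*25/2 - 13 = 49/2
Inverse demand: P = 62/3 - Q/3, so P_max = 62/3
Inverse supply: P = 13/3 + Q/3, so P_min = 13/3
CS = (1/2) * 49/2 * (62/3 - 25/2) = 2401/24
PS = (1/2) * 49/2 * (25/2 - 13/3) = 2401/24
TS = CS + PS = 2401/24 + 2401/24 = 2401/12

2401/12


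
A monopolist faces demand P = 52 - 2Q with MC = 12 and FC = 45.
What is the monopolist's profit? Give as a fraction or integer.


MR = MC: 52 - 4Q = 12
Q* = 10
P* = 52 - 2*10 = 32
Profit = (P* - MC)*Q* - FC
= (32 - 12)*10 - 45
= 20*10 - 45
= 200 - 45 = 155

155


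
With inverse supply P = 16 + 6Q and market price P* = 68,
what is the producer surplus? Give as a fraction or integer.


Minimum supply price (at Q=0): P_min = 16
Quantity supplied at P* = 68:
Q* = (68 - 16)/6 = 26/3
PS = (1/2) * Q* * (P* - P_min)
PS = (1/2) * 26/3 * (68 - 16)
PS = (1/2) * 26/3 * 52 = 676/3

676/3


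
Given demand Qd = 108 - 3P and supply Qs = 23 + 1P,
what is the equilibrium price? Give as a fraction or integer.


At equilibrium, Qd = Qs.
108 - 3P = 23 + 1P
108 - 23 = 3P + 1P
85 = 4P
P* = 85/4 = 85/4

85/4


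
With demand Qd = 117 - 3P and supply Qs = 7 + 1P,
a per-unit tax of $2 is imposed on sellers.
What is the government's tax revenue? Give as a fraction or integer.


With tax on sellers, new supply: Qs' = 7 + 1(P - 2)
= 5 + 1P
New equilibrium quantity:
Q_new = 33
Tax revenue = tax * Q_new = 2 * 33 = 66

66


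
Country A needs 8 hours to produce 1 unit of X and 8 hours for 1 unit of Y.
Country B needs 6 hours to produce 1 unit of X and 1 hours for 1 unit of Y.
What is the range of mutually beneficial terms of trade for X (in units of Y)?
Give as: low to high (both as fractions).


Opportunity cost of X for Country A = hours_X / hours_Y = 8/8 = 1 units of Y
Opportunity cost of X for Country B = hours_X / hours_Y = 6/1 = 6 units of Y
Terms of trade must be between the two opportunity costs.
Range: 1 to 6

1 to 6


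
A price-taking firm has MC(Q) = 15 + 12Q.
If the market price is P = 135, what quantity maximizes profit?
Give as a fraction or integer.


In perfect competition, profit is maximized where P = MC.
135 = 15 + 12Q
120 = 12Q
Q* = 120/12 = 10

10


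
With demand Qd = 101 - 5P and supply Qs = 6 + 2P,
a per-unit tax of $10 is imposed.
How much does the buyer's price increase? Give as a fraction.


With a per-unit tax, the buyer's price increase depends on relative slopes.
Supply slope: d = 2, Demand slope: b = 5
Buyer's price increase = d * tax / (b + d)
= 2 * 10 / (5 + 2)
= 20 / 7 = 20/7

20/7


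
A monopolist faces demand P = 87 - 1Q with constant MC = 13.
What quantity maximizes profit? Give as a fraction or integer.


TR = P*Q = (87 - 1Q)Q = 87Q - 1Q^2
MR = dTR/dQ = 87 - 2Q
Set MR = MC:
87 - 2Q = 13
74 = 2Q
Q* = 74/2 = 37

37


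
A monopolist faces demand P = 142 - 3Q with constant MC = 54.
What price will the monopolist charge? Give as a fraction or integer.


MR = 142 - 6Q
Set MR = MC: 142 - 6Q = 54
Q* = 44/3
Substitute into demand:
P* = 142 - 3*44/3 = 98

98


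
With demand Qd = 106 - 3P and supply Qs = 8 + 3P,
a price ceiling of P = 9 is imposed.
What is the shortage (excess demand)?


At P = 9:
Qd = 106 - 3*9 = 79
Qs = 8 + 3*9 = 35
Shortage = Qd - Qs = 79 - 35 = 44

44


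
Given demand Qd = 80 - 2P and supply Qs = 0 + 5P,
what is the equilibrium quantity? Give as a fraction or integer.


First find equilibrium price:
80 - 2P = 0 + 5P
P* = 80/7 = 80/7
Then substitute into demand:
Q* = 80 - 2 * 80/7 = 400/7

400/7


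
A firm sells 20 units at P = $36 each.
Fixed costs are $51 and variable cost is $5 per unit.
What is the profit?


Total Revenue = P * Q = 36 * 20 = $720
Total Cost = FC + VC*Q = 51 + 5*20 = $151
Profit = TR - TC = 720 - 151 = $569

$569


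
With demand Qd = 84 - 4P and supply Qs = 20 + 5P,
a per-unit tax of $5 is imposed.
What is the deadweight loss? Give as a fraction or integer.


Pre-tax equilibrium quantity: Q* = 500/9
Post-tax equilibrium quantity: Q_tax = 400/9
Reduction in quantity: Q* - Q_tax = 100/9
DWL = (1/2) * tax * (Q* - Q_tax)
DWL = (1/2) * 5 * 100/9 = 250/9

250/9


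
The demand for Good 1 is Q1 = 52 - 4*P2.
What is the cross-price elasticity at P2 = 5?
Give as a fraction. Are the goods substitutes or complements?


dQ1/dP2 = -4
At P2 = 5: Q1 = 52 - 4*5 = 32
Exy = (dQ1/dP2)(P2/Q1) = -4 * 5 / 32 = -5/8
Since Exy < 0, the goods are complements.

-5/8 (complements)


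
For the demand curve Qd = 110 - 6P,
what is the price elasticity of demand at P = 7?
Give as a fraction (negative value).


dQ/dP = -6
At P = 7: Q = 110 - 6*7 = 68
E = (dQ/dP)(P/Q) = (-6)(7/68) = -21/34

-21/34


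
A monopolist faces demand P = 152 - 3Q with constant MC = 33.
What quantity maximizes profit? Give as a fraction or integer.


TR = P*Q = (152 - 3Q)Q = 152Q - 3Q^2
MR = dTR/dQ = 152 - 6Q
Set MR = MC:
152 - 6Q = 33
119 = 6Q
Q* = 119/6 = 119/6

119/6


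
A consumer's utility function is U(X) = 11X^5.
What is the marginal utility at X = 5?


MU = dU/dX = 11*5*X^(5-1)
MU = 55*X^4
At X = 5:
MU = 55 * 5^4
MU = 55 * 625 = 34375

34375


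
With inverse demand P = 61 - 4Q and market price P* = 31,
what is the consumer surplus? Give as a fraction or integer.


Maximum willingness to pay (at Q=0): P_max = 61
Quantity demanded at P* = 31:
Q* = (61 - 31)/4 = 15/2
CS = (1/2) * Q* * (P_max - P*)
CS = (1/2) * 15/2 * (61 - 31)
CS = (1/2) * 15/2 * 30 = 225/2

225/2


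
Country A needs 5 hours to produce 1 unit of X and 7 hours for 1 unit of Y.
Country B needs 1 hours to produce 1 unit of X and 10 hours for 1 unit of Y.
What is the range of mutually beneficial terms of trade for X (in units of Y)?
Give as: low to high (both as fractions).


Opportunity cost of X for Country A = hours_X / hours_Y = 5/7 = 5/7 units of Y
Opportunity cost of X for Country B = hours_X / hours_Y = 1/10 = 1/10 units of Y
Terms of trade must be between the two opportunity costs.
Range: 1/10 to 5/7

1/10 to 5/7


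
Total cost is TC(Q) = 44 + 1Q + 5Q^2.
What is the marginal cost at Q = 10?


MC = dTC/dQ = 1 + 2*5*Q
At Q = 10:
MC = 1 + 10*10
MC = 1 + 100 = 101

101


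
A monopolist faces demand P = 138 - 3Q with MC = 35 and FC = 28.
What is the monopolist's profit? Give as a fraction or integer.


MR = MC: 138 - 6Q = 35
Q* = 103/6
P* = 138 - 3*103/6 = 173/2
Profit = (P* - MC)*Q* - FC
= (173/2 - 35)*103/6 - 28
= 103/2*103/6 - 28
= 10609/12 - 28 = 10273/12

10273/12


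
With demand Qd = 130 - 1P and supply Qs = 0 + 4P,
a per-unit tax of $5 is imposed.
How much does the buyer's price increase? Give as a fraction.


With a per-unit tax, the buyer's price increase depends on relative slopes.
Supply slope: d = 4, Demand slope: b = 1
Buyer's price increase = d * tax / (b + d)
= 4 * 5 / (1 + 4)
= 20 / 5 = 4

4


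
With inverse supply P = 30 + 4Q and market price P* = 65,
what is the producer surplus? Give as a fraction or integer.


Minimum supply price (at Q=0): P_min = 30
Quantity supplied at P* = 65:
Q* = (65 - 30)/4 = 35/4
PS = (1/2) * Q* * (P* - P_min)
PS = (1/2) * 35/4 * (65 - 30)
PS = (1/2) * 35/4 * 35 = 1225/8

1225/8


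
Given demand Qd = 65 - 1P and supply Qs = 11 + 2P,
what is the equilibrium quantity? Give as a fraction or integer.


First find equilibrium price:
65 - 1P = 11 + 2P
P* = 54/3 = 18
Then substitute into demand:
Q* = 65 - 1 * 18 = 47

47


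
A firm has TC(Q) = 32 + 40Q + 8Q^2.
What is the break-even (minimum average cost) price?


AC(Q) = 32/Q + 40 + 8Q
To minimize: dAC/dQ = -32/Q^2 + 8 = 0
Q^2 = 32/8 = 4
Q* = 2
Min AC = 32/2 + 40 + 8*2
Min AC = 16 + 40 + 16 = 72

72


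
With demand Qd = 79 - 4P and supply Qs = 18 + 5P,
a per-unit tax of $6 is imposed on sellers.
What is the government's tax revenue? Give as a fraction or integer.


With tax on sellers, new supply: Qs' = 18 + 5(P - 6)
= 5P - 12
New equilibrium quantity:
Q_new = 347/9
Tax revenue = tax * Q_new = 6 * 347/9 = 694/3

694/3


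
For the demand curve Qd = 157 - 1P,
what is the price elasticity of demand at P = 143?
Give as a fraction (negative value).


dQ/dP = -1
At P = 143: Q = 157 - 1*143 = 14
E = (dQ/dP)(P/Q) = (-1)(143/14) = -143/14

-143/14


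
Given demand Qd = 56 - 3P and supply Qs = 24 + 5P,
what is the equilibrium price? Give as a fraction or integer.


At equilibrium, Qd = Qs.
56 - 3P = 24 + 5P
56 - 24 = 3P + 5P
32 = 8P
P* = 32/8 = 4

4


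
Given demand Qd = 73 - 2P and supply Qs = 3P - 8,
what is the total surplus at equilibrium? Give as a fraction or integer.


Find equilibrium: 73 - 2P = 3P - 8
73 + 8 = 5P
P* = 81/5 = 81/5
Q* = 3*81/5 - 8 = 203/5
Inverse demand: P = 73/2 - Q/2, so P_max = 73/2
Inverse supply: P = 8/3 + Q/3, so P_min = 8/3
CS = (1/2) * 203/5 * (73/2 - 81/5) = 41209/100
PS = (1/2) * 203/5 * (81/5 - 8/3) = 41209/150
TS = CS + PS = 41209/100 + 41209/150 = 41209/60

41209/60


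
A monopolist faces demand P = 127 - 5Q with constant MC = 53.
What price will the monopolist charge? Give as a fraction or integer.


MR = 127 - 10Q
Set MR = MC: 127 - 10Q = 53
Q* = 37/5
Substitute into demand:
P* = 127 - 5*37/5 = 90

90


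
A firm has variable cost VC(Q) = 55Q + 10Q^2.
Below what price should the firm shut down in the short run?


AVC(Q) = VC(Q)/Q = 55 + 10Q
AVC is increasing in Q, so minimum AVC is at Q -> 0+.
Min AVC = 55
The firm should shut down if P < 55.

55


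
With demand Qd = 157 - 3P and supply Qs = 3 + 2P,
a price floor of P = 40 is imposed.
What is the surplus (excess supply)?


At P = 40:
Qd = 157 - 3*40 = 37
Qs = 3 + 2*40 = 83
Surplus = Qs - Qd = 83 - 37 = 46

46


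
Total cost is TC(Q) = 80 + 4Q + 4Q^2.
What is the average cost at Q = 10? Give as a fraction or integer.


TC(10) = 80 + 4*10 + 4*10^2
TC(10) = 80 + 40 + 400 = 520
AC = TC/Q = 520/10 = 52

52


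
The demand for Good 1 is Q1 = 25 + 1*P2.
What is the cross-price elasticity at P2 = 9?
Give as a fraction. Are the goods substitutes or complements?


dQ1/dP2 = 1
At P2 = 9: Q1 = 25 + 1*9 = 34
Exy = (dQ1/dP2)(P2/Q1) = 1 * 9 / 34 = 9/34
Since Exy > 0, the goods are substitutes.

9/34 (substitutes)


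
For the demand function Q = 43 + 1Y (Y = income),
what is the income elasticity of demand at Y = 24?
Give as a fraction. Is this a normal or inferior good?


dQ/dY = 1
At Y = 24: Q = 43 + 1*24 = 67
Ey = (dQ/dY)(Y/Q) = 1 * 24 / 67 = 24/67
Since Ey > 0, this is a normal good.

24/67 (normal good)


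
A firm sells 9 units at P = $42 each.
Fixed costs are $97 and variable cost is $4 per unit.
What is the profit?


Total Revenue = P * Q = 42 * 9 = $378
Total Cost = FC + VC*Q = 97 + 4*9 = $133
Profit = TR - TC = 378 - 133 = $245

$245


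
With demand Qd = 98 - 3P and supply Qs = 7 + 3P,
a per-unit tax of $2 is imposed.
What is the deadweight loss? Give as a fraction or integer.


Pre-tax equilibrium quantity: Q* = 105/2
Post-tax equilibrium quantity: Q_tax = 99/2
Reduction in quantity: Q* - Q_tax = 3
DWL = (1/2) * tax * (Q* - Q_tax)
DWL = (1/2) * 2 * 3 = 3

3


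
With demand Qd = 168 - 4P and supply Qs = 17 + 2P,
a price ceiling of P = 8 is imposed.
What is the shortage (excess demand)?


At P = 8:
Qd = 168 - 4*8 = 136
Qs = 17 + 2*8 = 33
Shortage = Qd - Qs = 136 - 33 = 103

103


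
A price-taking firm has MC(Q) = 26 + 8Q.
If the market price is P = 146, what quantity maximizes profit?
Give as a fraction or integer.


In perfect competition, profit is maximized where P = MC.
146 = 26 + 8Q
120 = 8Q
Q* = 120/8 = 15

15


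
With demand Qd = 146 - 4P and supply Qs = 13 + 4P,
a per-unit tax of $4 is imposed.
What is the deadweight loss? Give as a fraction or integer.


Pre-tax equilibrium quantity: Q* = 159/2
Post-tax equilibrium quantity: Q_tax = 143/2
Reduction in quantity: Q* - Q_tax = 8
DWL = (1/2) * tax * (Q* - Q_tax)
DWL = (1/2) * 4 * 8 = 16

16


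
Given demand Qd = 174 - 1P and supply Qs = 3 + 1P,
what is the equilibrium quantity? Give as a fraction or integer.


First find equilibrium price:
174 - 1P = 3 + 1P
P* = 171/2 = 171/2
Then substitute into demand:
Q* = 174 - 1 * 171/2 = 177/2

177/2


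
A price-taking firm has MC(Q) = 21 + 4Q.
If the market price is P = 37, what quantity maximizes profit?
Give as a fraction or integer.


In perfect competition, profit is maximized where P = MC.
37 = 21 + 4Q
16 = 4Q
Q* = 16/4 = 4

4


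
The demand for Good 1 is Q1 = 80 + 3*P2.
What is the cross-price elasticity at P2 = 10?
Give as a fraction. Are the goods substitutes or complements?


dQ1/dP2 = 3
At P2 = 10: Q1 = 80 + 3*10 = 110
Exy = (dQ1/dP2)(P2/Q1) = 3 * 10 / 110 = 3/11
Since Exy > 0, the goods are substitutes.

3/11 (substitutes)


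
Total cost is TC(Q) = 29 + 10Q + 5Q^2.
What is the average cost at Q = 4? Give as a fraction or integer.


TC(4) = 29 + 10*4 + 5*4^2
TC(4) = 29 + 40 + 80 = 149
AC = TC/Q = 149/4 = 149/4

149/4


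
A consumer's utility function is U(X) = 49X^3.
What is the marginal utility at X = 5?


MU = dU/dX = 49*3*X^(3-1)
MU = 147*X^2
At X = 5:
MU = 147 * 5^2
MU = 147 * 25 = 3675

3675


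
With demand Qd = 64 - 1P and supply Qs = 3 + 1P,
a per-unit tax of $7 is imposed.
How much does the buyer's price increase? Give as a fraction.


With a per-unit tax, the buyer's price increase depends on relative slopes.
Supply slope: d = 1, Demand slope: b = 1
Buyer's price increase = d * tax / (b + d)
= 1 * 7 / (1 + 1)
= 7 / 2 = 7/2

7/2


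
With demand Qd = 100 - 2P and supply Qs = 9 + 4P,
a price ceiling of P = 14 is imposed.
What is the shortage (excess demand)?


At P = 14:
Qd = 100 - 2*14 = 72
Qs = 9 + 4*14 = 65
Shortage = Qd - Qs = 72 - 65 = 7

7


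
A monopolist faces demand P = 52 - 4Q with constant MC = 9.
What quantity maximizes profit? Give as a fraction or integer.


TR = P*Q = (52 - 4Q)Q = 52Q - 4Q^2
MR = dTR/dQ = 52 - 8Q
Set MR = MC:
52 - 8Q = 9
43 = 8Q
Q* = 43/8 = 43/8

43/8


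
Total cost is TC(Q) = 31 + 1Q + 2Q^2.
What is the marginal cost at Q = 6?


MC = dTC/dQ = 1 + 2*2*Q
At Q = 6:
MC = 1 + 4*6
MC = 1 + 24 = 25

25


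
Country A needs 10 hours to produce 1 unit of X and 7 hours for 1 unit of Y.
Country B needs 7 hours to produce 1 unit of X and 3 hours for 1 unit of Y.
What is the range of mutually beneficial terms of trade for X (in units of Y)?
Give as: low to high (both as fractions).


Opportunity cost of X for Country A = hours_X / hours_Y = 10/7 = 10/7 units of Y
Opportunity cost of X for Country B = hours_X / hours_Y = 7/3 = 7/3 units of Y
Terms of trade must be between the two opportunity costs.
Range: 10/7 to 7/3

10/7 to 7/3


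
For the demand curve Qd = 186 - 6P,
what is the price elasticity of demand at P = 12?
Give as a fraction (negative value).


dQ/dP = -6
At P = 12: Q = 186 - 6*12 = 114
E = (dQ/dP)(P/Q) = (-6)(12/114) = -12/19

-12/19


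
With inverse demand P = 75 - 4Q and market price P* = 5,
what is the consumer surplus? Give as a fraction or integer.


Maximum willingness to pay (at Q=0): P_max = 75
Quantity demanded at P* = 5:
Q* = (75 - 5)/4 = 35/2
CS = (1/2) * Q* * (P_max - P*)
CS = (1/2) * 35/2 * (75 - 5)
CS = (1/2) * 35/2 * 70 = 1225/2

1225/2


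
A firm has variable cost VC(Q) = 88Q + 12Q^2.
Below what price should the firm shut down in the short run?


AVC(Q) = VC(Q)/Q = 88 + 12Q
AVC is increasing in Q, so minimum AVC is at Q -> 0+.
Min AVC = 88
The firm should shut down if P < 88.

88


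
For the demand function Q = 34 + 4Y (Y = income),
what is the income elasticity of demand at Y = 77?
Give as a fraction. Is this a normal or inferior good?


dQ/dY = 4
At Y = 77: Q = 34 + 4*77 = 342
Ey = (dQ/dY)(Y/Q) = 4 * 77 / 342 = 154/171
Since Ey > 0, this is a normal good.

154/171 (normal good)


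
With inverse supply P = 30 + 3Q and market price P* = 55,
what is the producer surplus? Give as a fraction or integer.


Minimum supply price (at Q=0): P_min = 30
Quantity supplied at P* = 55:
Q* = (55 - 30)/3 = 25/3
PS = (1/2) * Q* * (P* - P_min)
PS = (1/2) * 25/3 * (55 - 30)
PS = (1/2) * 25/3 * 25 = 625/6

625/6


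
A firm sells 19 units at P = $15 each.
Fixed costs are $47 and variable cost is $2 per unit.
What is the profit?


Total Revenue = P * Q = 15 * 19 = $285
Total Cost = FC + VC*Q = 47 + 2*19 = $85
Profit = TR - TC = 285 - 85 = $200

$200


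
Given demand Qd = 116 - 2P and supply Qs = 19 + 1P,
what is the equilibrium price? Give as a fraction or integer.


At equilibrium, Qd = Qs.
116 - 2P = 19 + 1P
116 - 19 = 2P + 1P
97 = 3P
P* = 97/3 = 97/3

97/3


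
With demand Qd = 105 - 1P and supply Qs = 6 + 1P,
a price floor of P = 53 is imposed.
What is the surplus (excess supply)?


At P = 53:
Qd = 105 - 1*53 = 52
Qs = 6 + 1*53 = 59
Surplus = Qs - Qd = 59 - 52 = 7

7


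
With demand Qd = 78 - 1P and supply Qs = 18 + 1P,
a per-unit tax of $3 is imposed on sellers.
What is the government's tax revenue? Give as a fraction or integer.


With tax on sellers, new supply: Qs' = 18 + 1(P - 3)
= 15 + 1P
New equilibrium quantity:
Q_new = 93/2
Tax revenue = tax * Q_new = 3 * 93/2 = 279/2

279/2


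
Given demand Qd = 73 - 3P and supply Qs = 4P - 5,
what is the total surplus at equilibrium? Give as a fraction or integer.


Find equilibrium: 73 - 3P = 4P - 5
73 + 5 = 7P
P* = 78/7 = 78/7
Q* = 4*78/7 - 5 = 277/7
Inverse demand: P = 73/3 - Q/3, so P_max = 73/3
Inverse supply: P = 5/4 + Q/4, so P_min = 5/4
CS = (1/2) * 277/7 * (73/3 - 78/7) = 76729/294
PS = (1/2) * 277/7 * (78/7 - 5/4) = 76729/392
TS = CS + PS = 76729/294 + 76729/392 = 76729/168

76729/168


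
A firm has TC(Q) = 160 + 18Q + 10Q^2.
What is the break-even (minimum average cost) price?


AC(Q) = 160/Q + 18 + 10Q
To minimize: dAC/dQ = -160/Q^2 + 10 = 0
Q^2 = 160/10 = 16
Q* = 4
Min AC = 160/4 + 18 + 10*4
Min AC = 40 + 18 + 40 = 98

98


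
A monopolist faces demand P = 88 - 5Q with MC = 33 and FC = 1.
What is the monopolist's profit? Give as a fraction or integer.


MR = MC: 88 - 10Q = 33
Q* = 11/2
P* = 88 - 5*11/2 = 121/2
Profit = (P* - MC)*Q* - FC
= (121/2 - 33)*11/2 - 1
= 55/2*11/2 - 1
= 605/4 - 1 = 601/4

601/4


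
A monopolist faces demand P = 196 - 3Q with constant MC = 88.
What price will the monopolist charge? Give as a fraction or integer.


MR = 196 - 6Q
Set MR = MC: 196 - 6Q = 88
Q* = 18
Substitute into demand:
P* = 196 - 3*18 = 142

142


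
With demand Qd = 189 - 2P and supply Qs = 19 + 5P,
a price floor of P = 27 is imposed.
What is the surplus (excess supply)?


At P = 27:
Qd = 189 - 2*27 = 135
Qs = 19 + 5*27 = 154
Surplus = Qs - Qd = 154 - 135 = 19

19


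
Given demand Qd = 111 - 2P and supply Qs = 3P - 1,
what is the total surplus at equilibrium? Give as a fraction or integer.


Find equilibrium: 111 - 2P = 3P - 1
111 + 1 = 5P
P* = 112/5 = 112/5
Q* = 3*112/5 - 1 = 331/5
Inverse demand: P = 111/2 - Q/2, so P_max = 111/2
Inverse supply: P = 1/3 + Q/3, so P_min = 1/3
CS = (1/2) * 331/5 * (111/2 - 112/5) = 109561/100
PS = (1/2) * 331/5 * (112/5 - 1/3) = 109561/150
TS = CS + PS = 109561/100 + 109561/150 = 109561/60

109561/60


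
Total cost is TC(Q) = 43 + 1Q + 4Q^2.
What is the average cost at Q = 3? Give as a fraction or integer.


TC(3) = 43 + 1*3 + 4*3^2
TC(3) = 43 + 3 + 36 = 82
AC = TC/Q = 82/3 = 82/3

82/3


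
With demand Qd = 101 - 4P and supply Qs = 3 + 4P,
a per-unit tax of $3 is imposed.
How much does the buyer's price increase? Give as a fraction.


With a per-unit tax, the buyer's price increase depends on relative slopes.
Supply slope: d = 4, Demand slope: b = 4
Buyer's price increase = d * tax / (b + d)
= 4 * 3 / (4 + 4)
= 12 / 8 = 3/2

3/2


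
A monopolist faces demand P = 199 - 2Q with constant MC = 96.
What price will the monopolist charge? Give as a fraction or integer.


MR = 199 - 4Q
Set MR = MC: 199 - 4Q = 96
Q* = 103/4
Substitute into demand:
P* = 199 - 2*103/4 = 295/2

295/2


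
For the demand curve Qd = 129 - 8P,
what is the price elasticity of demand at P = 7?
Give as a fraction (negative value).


dQ/dP = -8
At P = 7: Q = 129 - 8*7 = 73
E = (dQ/dP)(P/Q) = (-8)(7/73) = -56/73

-56/73


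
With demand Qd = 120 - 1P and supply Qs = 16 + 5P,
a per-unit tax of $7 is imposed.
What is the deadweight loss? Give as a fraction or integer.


Pre-tax equilibrium quantity: Q* = 308/3
Post-tax equilibrium quantity: Q_tax = 581/6
Reduction in quantity: Q* - Q_tax = 35/6
DWL = (1/2) * tax * (Q* - Q_tax)
DWL = (1/2) * 7 * 35/6 = 245/12

245/12


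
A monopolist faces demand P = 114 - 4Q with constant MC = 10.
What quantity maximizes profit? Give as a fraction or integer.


TR = P*Q = (114 - 4Q)Q = 114Q - 4Q^2
MR = dTR/dQ = 114 - 8Q
Set MR = MC:
114 - 8Q = 10
104 = 8Q
Q* = 104/8 = 13

13


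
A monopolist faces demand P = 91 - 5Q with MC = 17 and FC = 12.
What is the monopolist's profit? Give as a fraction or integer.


MR = MC: 91 - 10Q = 17
Q* = 37/5
P* = 91 - 5*37/5 = 54
Profit = (P* - MC)*Q* - FC
= (54 - 17)*37/5 - 12
= 37*37/5 - 12
= 1369/5 - 12 = 1309/5

1309/5


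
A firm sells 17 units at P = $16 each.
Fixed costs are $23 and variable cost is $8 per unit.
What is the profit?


Total Revenue = P * Q = 16 * 17 = $272
Total Cost = FC + VC*Q = 23 + 8*17 = $159
Profit = TR - TC = 272 - 159 = $113

$113


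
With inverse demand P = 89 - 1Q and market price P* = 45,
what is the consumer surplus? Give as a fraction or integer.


Maximum willingness to pay (at Q=0): P_max = 89
Quantity demanded at P* = 45:
Q* = (89 - 45)/1 = 44
CS = (1/2) * Q* * (P_max - P*)
CS = (1/2) * 44 * (89 - 45)
CS = (1/2) * 44 * 44 = 968

968


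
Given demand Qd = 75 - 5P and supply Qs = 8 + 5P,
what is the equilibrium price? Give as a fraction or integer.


At equilibrium, Qd = Qs.
75 - 5P = 8 + 5P
75 - 8 = 5P + 5P
67 = 10P
P* = 67/10 = 67/10

67/10


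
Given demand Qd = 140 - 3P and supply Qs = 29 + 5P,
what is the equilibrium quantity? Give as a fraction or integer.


First find equilibrium price:
140 - 3P = 29 + 5P
P* = 111/8 = 111/8
Then substitute into demand:
Q* = 140 - 3 * 111/8 = 787/8

787/8


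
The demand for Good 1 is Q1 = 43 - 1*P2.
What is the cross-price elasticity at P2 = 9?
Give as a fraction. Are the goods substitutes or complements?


dQ1/dP2 = -1
At P2 = 9: Q1 = 43 - 1*9 = 34
Exy = (dQ1/dP2)(P2/Q1) = -1 * 9 / 34 = -9/34
Since Exy < 0, the goods are complements.

-9/34 (complements)


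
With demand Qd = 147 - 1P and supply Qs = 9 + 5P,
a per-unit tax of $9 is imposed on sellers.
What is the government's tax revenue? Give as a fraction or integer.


With tax on sellers, new supply: Qs' = 9 + 5(P - 9)
= 5P - 36
New equilibrium quantity:
Q_new = 233/2
Tax revenue = tax * Q_new = 9 * 233/2 = 2097/2

2097/2


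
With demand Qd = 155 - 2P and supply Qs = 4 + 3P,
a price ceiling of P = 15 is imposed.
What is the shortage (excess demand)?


At P = 15:
Qd = 155 - 2*15 = 125
Qs = 4 + 3*15 = 49
Shortage = Qd - Qs = 125 - 49 = 76

76


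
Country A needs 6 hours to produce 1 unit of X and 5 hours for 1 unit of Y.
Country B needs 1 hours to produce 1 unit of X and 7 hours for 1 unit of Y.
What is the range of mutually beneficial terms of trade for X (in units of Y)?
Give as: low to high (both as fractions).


Opportunity cost of X for Country A = hours_X / hours_Y = 6/5 = 6/5 units of Y
Opportunity cost of X for Country B = hours_X / hours_Y = 1/7 = 1/7 units of Y
Terms of trade must be between the two opportunity costs.
Range: 1/7 to 6/5

1/7 to 6/5


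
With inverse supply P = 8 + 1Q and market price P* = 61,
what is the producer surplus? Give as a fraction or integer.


Minimum supply price (at Q=0): P_min = 8
Quantity supplied at P* = 61:
Q* = (61 - 8)/1 = 53
PS = (1/2) * Q* * (P* - P_min)
PS = (1/2) * 53 * (61 - 8)
PS = (1/2) * 53 * 53 = 2809/2

2809/2


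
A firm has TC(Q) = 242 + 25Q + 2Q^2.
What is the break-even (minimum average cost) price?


AC(Q) = 242/Q + 25 + 2Q
To minimize: dAC/dQ = -242/Q^2 + 2 = 0
Q^2 = 242/2 = 121
Q* = 11
Min AC = 242/11 + 25 + 2*11
Min AC = 22 + 25 + 22 = 69

69


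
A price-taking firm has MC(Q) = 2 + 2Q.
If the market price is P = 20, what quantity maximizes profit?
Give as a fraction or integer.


In perfect competition, profit is maximized where P = MC.
20 = 2 + 2Q
18 = 2Q
Q* = 18/2 = 9

9


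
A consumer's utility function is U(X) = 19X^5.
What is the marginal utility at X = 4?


MU = dU/dX = 19*5*X^(5-1)
MU = 95*X^4
At X = 4:
MU = 95 * 4^4
MU = 95 * 256 = 24320

24320


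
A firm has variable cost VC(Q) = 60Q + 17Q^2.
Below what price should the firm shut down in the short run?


AVC(Q) = VC(Q)/Q = 60 + 17Q
AVC is increasing in Q, so minimum AVC is at Q -> 0+.
Min AVC = 60
The firm should shut down if P < 60.

60


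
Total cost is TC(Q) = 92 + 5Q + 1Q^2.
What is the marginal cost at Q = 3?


MC = dTC/dQ = 5 + 2*1*Q
At Q = 3:
MC = 5 + 2*3
MC = 5 + 6 = 11

11


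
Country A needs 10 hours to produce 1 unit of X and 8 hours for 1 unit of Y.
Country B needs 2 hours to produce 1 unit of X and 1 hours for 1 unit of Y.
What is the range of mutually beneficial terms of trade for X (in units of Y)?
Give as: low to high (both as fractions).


Opportunity cost of X for Country A = hours_X / hours_Y = 10/8 = 5/4 units of Y
Opportunity cost of X for Country B = hours_X / hours_Y = 2/1 = 2 units of Y
Terms of trade must be between the two opportunity costs.
Range: 5/4 to 2

5/4 to 2


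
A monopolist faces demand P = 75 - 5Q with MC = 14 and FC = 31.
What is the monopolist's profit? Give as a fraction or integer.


MR = MC: 75 - 10Q = 14
Q* = 61/10
P* = 75 - 5*61/10 = 89/2
Profit = (P* - MC)*Q* - FC
= (89/2 - 14)*61/10 - 31
= 61/2*61/10 - 31
= 3721/20 - 31 = 3101/20

3101/20


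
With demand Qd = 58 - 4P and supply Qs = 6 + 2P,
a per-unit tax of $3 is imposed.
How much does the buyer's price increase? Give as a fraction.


With a per-unit tax, the buyer's price increase depends on relative slopes.
Supply slope: d = 2, Demand slope: b = 4
Buyer's price increase = d * tax / (b + d)
= 2 * 3 / (4 + 2)
= 6 / 6 = 1

1


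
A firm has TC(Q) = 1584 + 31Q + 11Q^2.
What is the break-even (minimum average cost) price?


AC(Q) = 1584/Q + 31 + 11Q
To minimize: dAC/dQ = -1584/Q^2 + 11 = 0
Q^2 = 1584/11 = 144
Q* = 12
Min AC = 1584/12 + 31 + 11*12
Min AC = 132 + 31 + 132 = 295

295


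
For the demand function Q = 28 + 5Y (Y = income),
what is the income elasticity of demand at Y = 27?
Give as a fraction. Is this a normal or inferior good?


dQ/dY = 5
At Y = 27: Q = 28 + 5*27 = 163
Ey = (dQ/dY)(Y/Q) = 5 * 27 / 163 = 135/163
Since Ey > 0, this is a normal good.

135/163 (normal good)


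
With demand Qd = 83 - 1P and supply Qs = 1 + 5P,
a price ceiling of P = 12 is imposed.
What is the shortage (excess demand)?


At P = 12:
Qd = 83 - 1*12 = 71
Qs = 1 + 5*12 = 61
Shortage = Qd - Qs = 71 - 61 = 10

10


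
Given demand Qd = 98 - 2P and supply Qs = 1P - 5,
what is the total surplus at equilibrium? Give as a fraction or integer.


Find equilibrium: 98 - 2P = 1P - 5
98 + 5 = 3P
P* = 103/3 = 103/3
Q* = 1*103/3 - 5 = 88/3
Inverse demand: P = 49 - Q/2, so P_max = 49
Inverse supply: P = 5 + Q/1, so P_min = 5
CS = (1/2) * 88/3 * (49 - 103/3) = 1936/9
PS = (1/2) * 88/3 * (103/3 - 5) = 3872/9
TS = CS + PS = 1936/9 + 3872/9 = 1936/3

1936/3


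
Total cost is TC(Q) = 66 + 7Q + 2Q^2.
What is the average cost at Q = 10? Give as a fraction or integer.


TC(10) = 66 + 7*10 + 2*10^2
TC(10) = 66 + 70 + 200 = 336
AC = TC/Q = 336/10 = 168/5

168/5


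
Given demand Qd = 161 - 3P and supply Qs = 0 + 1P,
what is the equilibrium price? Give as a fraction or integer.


At equilibrium, Qd = Qs.
161 - 3P = 0 + 1P
161 - 0 = 3P + 1P
161 = 4P
P* = 161/4 = 161/4

161/4


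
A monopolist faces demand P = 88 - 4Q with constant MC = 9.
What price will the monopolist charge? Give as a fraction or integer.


MR = 88 - 8Q
Set MR = MC: 88 - 8Q = 9
Q* = 79/8
Substitute into demand:
P* = 88 - 4*79/8 = 97/2

97/2
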